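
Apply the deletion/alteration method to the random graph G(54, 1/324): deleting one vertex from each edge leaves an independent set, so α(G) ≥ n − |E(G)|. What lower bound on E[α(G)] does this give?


E[|E(G)|] = C(54, 2)·p = 1431 · (1/324) = 53/12.
E[α(G)] ≥ n − E[|E(G)|] = 54 − 53/12 = 595/12.
Numerically: ≈ 49.583333.
(This is only a lower bound; the true E[α(G)] may be larger.)

E[α(G)] ≥ 595/12 ≈ 49.583333.


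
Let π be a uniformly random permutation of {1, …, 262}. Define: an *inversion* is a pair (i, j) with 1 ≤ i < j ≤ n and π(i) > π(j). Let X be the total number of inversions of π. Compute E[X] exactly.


Write X = Σ X_I over the C(262, 2) = 34191 pairs i < j, with X_I the indicator of one inversion.
There are 34191 indicators.
For each fixed pair i < j, the values π(i) and π(j) are two distinct elements of {1, …, 262} in uniformly random order; by symmetry P[π(i) > π(j)] = 1/2.
By linearity: E[X] = 34191 · (1/2) = C(262, 2) · (1/2) = 34191/2 = 34191/2 ≈ 17095.500000.

E[X] = 34191/2 = 17095.500000.


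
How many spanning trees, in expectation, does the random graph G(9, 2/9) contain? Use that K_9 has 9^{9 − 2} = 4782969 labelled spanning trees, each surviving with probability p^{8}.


K_9 has 9^{9 − 2} = 4782969 labelled spanning trees.
For each such spanning tree H, let X_H = 1 if all 8 edges of H are present in G. Then P[X_H = 1] = p^{8} = (2/9)^{8} = 256/43046721.
Summing the indicators: E[X] = Σ_H E[X_H] = 4782969 · p^{8} = 4782969 · 256/43046721 = 256/9.
Numerically: E[X] ≈ 28.444.

E[X] = 4782969 · (2/9)^{8} = 256/9 ≈ 28.444.


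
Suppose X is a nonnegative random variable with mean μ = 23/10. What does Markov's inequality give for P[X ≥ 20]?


μ = E[X] = 23/10, a = 20.
Markov: P[X ≥ 20] ≤ μ/a = (23/10)/20 = 23/200.
Numerically: ≈ 0.1150.
(Since a = 20 > μ = 2.3000, the bound 23/200 is < 1 and informative.)

P[X ≥ 20] ≤ 23/200 ≈ 0.1150.


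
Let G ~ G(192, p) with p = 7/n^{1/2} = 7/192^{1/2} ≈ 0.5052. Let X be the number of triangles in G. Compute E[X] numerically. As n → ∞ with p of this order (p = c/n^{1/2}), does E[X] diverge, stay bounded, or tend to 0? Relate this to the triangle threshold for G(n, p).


Number of potential triangles: C(192, 3) = 1161280.
Each occurs with probability p³ ≈ (0.5052)³ ≈ 1.289265e-01.
By linearity: E[X] = C(192, 3)·p³ ≈ 1161280 · 1.289265e-01 ≈ 149719.7949.
Since α = 1/2 < 1, p = c/n^{1/2} ≫ 1/n is above the triangle threshold p ~ 1/n. Asymptotically E[X] ~ (c³/6)·n^{3(1−α)} = (7³/6)·n^{1.5} → ∞; triangles are abundant w.h.p.

E[X] ≈ 149719.7949; in regime p = Θ(1/n^{1/2}) E[X] diverges (above the triangle threshold p ~ 1/n).


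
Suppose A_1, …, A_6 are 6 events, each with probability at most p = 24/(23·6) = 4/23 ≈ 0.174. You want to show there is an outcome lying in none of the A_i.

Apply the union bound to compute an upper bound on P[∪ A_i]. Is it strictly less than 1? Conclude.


Union bound: P[∪_{i=1}^{6} A_i] ≤ Σ_i P[A_i] ≤ 6·p = 6·(4/23) = 24/23.
Numerically: 24/23 ≈ 1.043.
Is 24/23 < 1? NO.
Since the bound 24/23 is ≥ 1, the union bound is uninformative here; it does NOT by itself certify existence.

6·p = 24/23 ≈ 1.043; existence NOT certified by the union bound.


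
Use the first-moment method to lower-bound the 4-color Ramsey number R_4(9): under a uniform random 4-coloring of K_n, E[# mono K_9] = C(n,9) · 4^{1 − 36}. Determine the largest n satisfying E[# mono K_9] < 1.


We need C(n, 9) · 4^{1 − 36} < 1, i.e. C(n, 9) < 4^{36 − 1} = 1180591620717411303424.
Check values of n near the boundary:
  n = 912: C(912, 9) = 1156095740032081475120; 1156095740032081475120 < 1180591620717411303424? YES
  n = 913: C(913, 9) = 1167605542753639808390; 1167605542753639808390 < 1180591620717411303424? YES
  n = 914: C(914, 9) = 1179217089587653905932; 1179217089587653905932 < 1180591620717411303424? YES
  n = 915: C(915, 9) = 1190931166636537885130; 1190931166636537885130 < 1180591620717411303424? NO
The largest n with C(n, 9) < 1180591620717411303424 is n = 914 (where E[X] = 294804272396913476483/295147905179352825856 ≈ 0.9988357). Hence R_4(9) > 914, i.e. R_4(9) ≥ 915.

Largest n = 914; hence R_4(9) > 914.


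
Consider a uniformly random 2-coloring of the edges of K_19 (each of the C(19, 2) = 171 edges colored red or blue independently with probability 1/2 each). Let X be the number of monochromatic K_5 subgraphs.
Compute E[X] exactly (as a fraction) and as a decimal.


Let X = Σ_S X_S over the C(19, 5) = 11628 subsets S of size 5, where X_S = 1 if the K_5 on S is monochromatic.
For a fixed S, the K_5 on S has C(5, 2) = 10 edges. P[all 10 edges red] = (1/2)^10, and likewise for blue, so P[monochromatic] = 2·(1/2)^10 = 2^{1 − 10} = 1/512.
By linearity: E[X] = C(19, 5) · 2^{1 − 10} = 11628 · 1/512 = 2907/128.
Numerically: E[X] ≈ 22.710938.

E[X] = C(19,5)·2^(1−C(5,2)) = 2907/128 ≈ 22.710938.


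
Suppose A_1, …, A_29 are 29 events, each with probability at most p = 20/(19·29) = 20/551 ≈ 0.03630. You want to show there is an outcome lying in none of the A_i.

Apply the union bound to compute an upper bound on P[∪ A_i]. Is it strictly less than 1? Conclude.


Union bound: P[∪_{i=1}^{29} A_i] ≤ Σ_i P[A_i] ≤ 29·p = 29·(20/551) = 20/19.
Numerically: 20/19 ≈ 1.05263.
Is 20/19 < 1? NO.
Since the bound 20/19 is ≥ 1, the union bound is uninformative here; it does NOT by itself certify existence.

29·p = 20/19 ≈ 1.05263; existence NOT certified by the union bound.


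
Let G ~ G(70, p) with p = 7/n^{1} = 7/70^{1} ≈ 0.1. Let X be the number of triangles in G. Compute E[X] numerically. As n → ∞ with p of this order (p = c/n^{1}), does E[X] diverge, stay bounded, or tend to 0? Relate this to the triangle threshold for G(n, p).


Number of potential triangles: C(70, 3) = 54740.
Each occurs with probability p³ ≈ (0.1)³ ≈ 1.0000000e-03.
By linearity: E[X] = C(70, 3)·p³ ≈ 54740 · 1.0000000e-03 ≈ 54.74000.
Here α = 1, so p = 7/n is exactly at the triangle threshold p ~ 1/n. Asymptotically E[X] → c³/6 = 7³/6 = 343/6 ≈ 57.16667, a bounded constant. In this regime the triangle count is asymptotically Poisson(c³/6).

E[X] ≈ 54.74000; in regime p = Θ(1/n^{1}) E[X] stays bounded (at the triangle threshold p ~ 1/n).


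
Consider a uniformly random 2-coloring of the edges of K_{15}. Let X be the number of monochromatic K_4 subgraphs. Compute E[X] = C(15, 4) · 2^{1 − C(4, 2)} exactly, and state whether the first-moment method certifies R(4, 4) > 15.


E[X] = C(15, 4) · 2^{1 − 6} = 1365 · 2^{−5} = 1365/32.
As a reduced fraction: E[X] = 1365/32 ≈ 42.6562500.
Is E[X] < 1? NO.
Since E[X] ≥ 1, the first-moment bound is inconclusive at n = 15; it does NOT by itself certify R(4, 4) > 15.

E[X] = 1365/32 ≈ 42.6562500; E[X] ≥ 1; first-moment method inconclusive here.


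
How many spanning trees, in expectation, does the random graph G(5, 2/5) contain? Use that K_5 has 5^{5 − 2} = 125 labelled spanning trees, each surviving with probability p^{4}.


K_5 has 5^{5 − 2} = 125 labelled spanning trees.
For each such spanning tree H, let X_H = 1 if all 4 edges of H are present in G. Then P[X_H = 1] = p^{4} = (2/5)^{4} = 16/625.
Summing the indicators: E[X] = Σ_H E[X_H] = 125 · p^{4} = 125 · 16/625 = 16/5.
Numerically: E[X] ≈ 3.2.

E[X] = 125 · (2/5)^{4} = 16/5 ≈ 3.2.


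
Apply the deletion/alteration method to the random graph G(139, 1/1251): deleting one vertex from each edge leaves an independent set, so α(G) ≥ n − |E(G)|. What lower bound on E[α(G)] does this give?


E[|E(G)|] = C(139, 2)·p = 9591 · (1/1251) = 23/3.
E[α(G)] ≥ n − E[|E(G)|] = 139 − 23/3 = 394/3.
Numerically: ≈ 131.3333.
(This is only a lower bound; the true E[α(G)] may be larger.)

E[α(G)] ≥ 394/3 ≈ 131.3333.


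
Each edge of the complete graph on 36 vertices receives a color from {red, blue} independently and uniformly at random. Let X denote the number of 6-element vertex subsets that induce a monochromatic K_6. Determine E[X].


Let X = Σ_S X_S over the C(36, 6) = 1947792 subsets S of size 6, where X_S = 1 if the K_6 on S is monochromatic.
For a fixed S, the K_6 on S has C(6, 2) = 15 edges. P[all 15 edges red] = (1/2)^15, and likewise for blue, so P[monochromatic] = 2·(1/2)^15 = 2^{1 − 15} = 1/16384.
Summing: E[X] = C(36, 6) · 2^{1 − 15} = 1947792 · 1/16384 = 121737/1024.
Numerically: E[X] ≈ 118.884.

E[X] = C(36,6)·2^(1−C(6,2)) = 121737/1024 ≈ 118.884.


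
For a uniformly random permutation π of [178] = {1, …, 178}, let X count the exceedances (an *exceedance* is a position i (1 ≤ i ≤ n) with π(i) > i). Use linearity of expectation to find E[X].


Write X = Σ_{i=1}^{178} X_i, where X_i = 1_{π(i) > i}.
For each fixed i, π(i) is uniform over {1, …, 178} (marginal of a uniform permutation), so P[π(i) > i] = (n − i)/n. Summing: Σ_{i=1}^{178} (n − i)/n = (0 + 1 + … + 177)/178 = 178(178 − 1)/(2·178) = (178 − 1)/2.
Hence E[X] = Σ_{i=1}^{178} (178 − i)/178 = 177/2 ≈ 88.500000.

E[X] = 177/2 = 88.500000.


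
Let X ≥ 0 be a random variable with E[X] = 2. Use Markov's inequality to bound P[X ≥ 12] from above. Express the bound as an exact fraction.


μ = E[X] = 2, a = 12.
Markov: P[X ≥ 12] ≤ μ/a = (2)/12 = 1/6.
Numerically: ≈ 0.166667.
(Since a = 12 > μ = 2.000000, the bound 1/6 is < 1 and informative.)

P[X ≥ 12] ≤ 1/6 ≈ 0.166667.


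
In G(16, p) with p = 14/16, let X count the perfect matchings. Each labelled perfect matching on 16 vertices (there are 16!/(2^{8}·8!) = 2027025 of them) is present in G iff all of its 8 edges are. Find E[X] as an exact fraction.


K_16 has 16!/(2^{8}·8!) = 2027025 labelled perfect matchings.
For each such perfect matching H, let X_H = 1 if all 8 edges of H are present in G. Then P[X_H = 1] = p^{8} = (7/8)^{8} = 5764801/16777216.
By linearity: E[X] = Σ_H E[X_H] = 2027025 · p^{8} = 2027025 · 5764801/16777216 = 11685395747025/16777216.
Numerically: E[X] ≈ 6.965e+05.

E[X] = 2027025 · (7/8)^{8} = 11685395747025/16777216 ≈ 6.965e+05.


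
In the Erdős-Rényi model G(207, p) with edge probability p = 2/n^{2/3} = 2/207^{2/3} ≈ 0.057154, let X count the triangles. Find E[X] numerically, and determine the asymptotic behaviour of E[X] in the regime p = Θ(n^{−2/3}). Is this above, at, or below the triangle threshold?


Number of potential triangles: C(207, 3) = 1456935.
Each occurs with probability p³ ≈ (0.057154)³ ≈ 1.8670214e-04.
By linearity: E[X] = C(207, 3)·p³ ≈ 1456935 · 1.8670214e-04 ≈ 272.01288.
Since α = 2/3 < 1, p = c/n^{2/3} ≫ 1/n is above the triangle threshold p ~ 1/n. Asymptotically E[X] ~ (c³/6)·n^{3(1−α)} = (2³/6)·n^{1} → ∞; triangles are abundant w.h.p.

E[X] ≈ 272.01288; in regime p = Θ(1/n^{2/3}) E[X] diverges (above the triangle threshold p ~ 1/n).


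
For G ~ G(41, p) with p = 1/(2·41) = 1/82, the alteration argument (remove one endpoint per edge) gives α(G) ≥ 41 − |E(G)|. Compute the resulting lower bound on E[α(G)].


E[|E(G)|] = C(41, 2)·p = 820 · (1/82) = 10.
E[α(G)] ≥ n − E[|E(G)|] = 41 − 10 = 31.
Numerically: ≈ 31.000000.
(This is only a lower bound; the true E[α(G)] may be larger.)

E[α(G)] ≥ 31 ≈ 31.000000.


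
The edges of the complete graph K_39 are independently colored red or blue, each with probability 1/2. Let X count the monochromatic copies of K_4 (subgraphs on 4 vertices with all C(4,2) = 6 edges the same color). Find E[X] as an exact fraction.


Let X = Σ_S X_S over the C(39, 4) = 82251 subsets S of size 4, where X_S = 1 if the K_4 on S is monochromatic.
For a fixed S, the K_4 on S has C(4, 2) = 6 edges. P[all 6 edges red] = (1/2)^6, and likewise for blue, so P[monochromatic] = 2·(1/2)^6 = 2^{1 − 6} = 1/32.
By linearity: E[X] = C(39, 4) · 2^{1 − 6} = 82251 · 1/32 = 82251/32.
Numerically: E[X] ≈ 2570.344.

E[X] = C(39,4)·2^(1−C(4,2)) = 82251/32 ≈ 2570.344.


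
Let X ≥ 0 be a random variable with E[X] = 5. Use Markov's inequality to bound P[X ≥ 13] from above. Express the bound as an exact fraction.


μ = E[X] = 5, a = 13.
Markov: P[X ≥ 13] ≤ μ/a = (5)/13 = 5/13.
Numerically: ≈ 0.385.
(Since a = 13 > μ = 5.000, the bound 5/13 is < 1 and informative.)

P[X ≥ 13] ≤ 5/13 ≈ 0.385.


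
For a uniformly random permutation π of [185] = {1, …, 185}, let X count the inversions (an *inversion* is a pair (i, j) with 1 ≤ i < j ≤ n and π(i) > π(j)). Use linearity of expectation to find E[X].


Write X = Σ X_I over the C(185, 2) = 17020 pairs i < j, with X_I the indicator of one inversion.
There are 17020 indicators.
For each fixed pair i < j, the values π(i) and π(j) are two distinct elements of {1, …, 185} in uniformly random order; by symmetry P[π(i) > π(j)] = 1/2.
By linearity: E[X] = 17020 · (1/2) = C(185, 2) · (1/2) = 17020/2 = 8510 ≈ 8510.000000.

E[X] = 8510 = 8510.000000.


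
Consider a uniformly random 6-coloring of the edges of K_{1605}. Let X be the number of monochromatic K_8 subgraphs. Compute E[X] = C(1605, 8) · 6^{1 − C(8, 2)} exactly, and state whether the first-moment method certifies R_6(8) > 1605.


E[X] = C(1605, 8) · 6^{1 − 28} = 1073226690197348380200 · 6^{−27} = 1073226690197348380200/1023490369077469249536.
As a reduced fraction: E[X] = 14905926252740949725/14215144014964850688 ≈ 1.0486.
Is E[X] < 1? NO.
Since E[X] ≥ 1, the first-moment bound is inconclusive at n = 1605; it does NOT by itself certify R_6(8) > 1605.

E[X] = 14905926252740949725/14215144014964850688 ≈ 1.0486; E[X] ≥ 1; first-moment method inconclusive here.


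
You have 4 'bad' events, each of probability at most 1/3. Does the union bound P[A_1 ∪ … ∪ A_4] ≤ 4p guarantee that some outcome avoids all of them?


Union bound: P[∪_{i=1}^{4} A_i] ≤ Σ_i P[A_i] ≤ 4·p = 4·(1/3) = 4/3.
Numerically: 4/3 ≈ 1.3333.
Is 4/3 < 1? NO.
Since the bound 4/3 is ≥ 1, the union bound is uninformative here; it does NOT by itself certify existence.

4·p = 4/3 ≈ 1.3333; existence NOT certified by the union bound.


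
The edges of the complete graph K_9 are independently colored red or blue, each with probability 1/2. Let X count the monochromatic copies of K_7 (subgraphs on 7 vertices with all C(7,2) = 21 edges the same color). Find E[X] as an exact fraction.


Let X = Σ_S X_S over the C(9, 7) = 36 subsets S of size 7, where X_S = 1 if the K_7 on S is monochromatic.
For a fixed S, the K_7 on S has C(7, 2) = 21 edges. P[all 21 edges red] = (1/2)^21, and likewise for blue, so P[monochromatic] = 2·(1/2)^21 = 2^{1 − 21} = 1/1048576.
By linearity of expectation: E[X] = C(9, 7) · 2^{1 − 21} = 36 · 1/1048576 = 9/262144.
Numerically: E[X] ≈ 0.000.

E[X] = C(9,7)·2^(1−C(7,2)) = 9/262144 ≈ 0.000.


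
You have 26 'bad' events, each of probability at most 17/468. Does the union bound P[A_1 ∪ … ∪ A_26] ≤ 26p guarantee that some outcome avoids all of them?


Union bound: P[∪_{i=1}^{26} A_i] ≤ Σ_i P[A_i] ≤ 26·p = 26·(17/468) = 17/18.
Numerically: 17/18 ≈ 0.944.
Is 17/18 < 1? YES.
Since P[∪ A_i] ≤ 17/18 < 1, the complement has P[∩ A_i^c] ≥ 1 − 17/18 = 1/18 > 0, so some outcome avoids every A_i.

26·p = 17/18 ≈ 0.944; existence CERTIFIED by the union bound.


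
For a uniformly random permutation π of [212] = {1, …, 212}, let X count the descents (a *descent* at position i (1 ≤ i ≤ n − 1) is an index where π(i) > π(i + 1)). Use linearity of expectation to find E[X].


Write X = Σ X_I over i = 1, …, 211, with X_I the indicator of one descent.
There are 211 indicators.
For each fixed i, the pair (π(i), π(i+1)) is a uniformly random ordered pair of distinct values from {1, …, 212}; by symmetry P[π(i) > π(i+1)] = 1/2.
By linearity: E[X] = 211 · (1/2) = (212 − 1) · (1/2) = 211/2 ≈ 105.5000.

E[X] = 211/2 = 105.5000.


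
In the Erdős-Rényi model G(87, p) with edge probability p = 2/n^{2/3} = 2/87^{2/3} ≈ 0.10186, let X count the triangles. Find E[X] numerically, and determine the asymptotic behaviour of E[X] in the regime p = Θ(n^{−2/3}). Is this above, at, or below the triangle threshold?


Number of potential triangles: C(87, 3) = 105995.
Each occurs with probability p³ ≈ (0.10186)³ ≈ 1.0569428e-03.
By linearity: E[X] = C(87, 3)·p³ ≈ 105995 · 1.0569428e-03 ≈ 112.03065.
Since α = 2/3 < 1, p = c/n^{2/3} ≫ 1/n is above the triangle threshold p ~ 1/n. Asymptotically E[X] ~ (c³/6)·n^{3(1−α)} = (2³/6)·n^{1} → ∞; triangles are abundant w.h.p.

E[X] ≈ 112.03065; in regime p = Θ(1/n^{2/3}) E[X] diverges (above the triangle threshold p ~ 1/n).


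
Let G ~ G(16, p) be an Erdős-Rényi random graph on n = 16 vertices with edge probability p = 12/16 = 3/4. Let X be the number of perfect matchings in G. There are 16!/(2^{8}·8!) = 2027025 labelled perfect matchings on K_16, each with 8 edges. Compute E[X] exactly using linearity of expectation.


K_16 has 16!/(2^{8}·8!) = 2027025 labelled perfect matchings.
For each such perfect matching H, let X_H = 1 if all 8 edges of H are present in G. Then P[X_H = 1] = p^{8} = (3/4)^{8} = 6561/65536.
By linearity of expectation: E[X] = Σ_H E[X_H] = 2027025 · p^{8} = 2027025 · 6561/65536 = 13299311025/65536.
Numerically: E[X] ≈ 2.0293e+05.

E[X] = 2027025 · (3/4)^{8} = 13299311025/65536 ≈ 2.0293e+05.


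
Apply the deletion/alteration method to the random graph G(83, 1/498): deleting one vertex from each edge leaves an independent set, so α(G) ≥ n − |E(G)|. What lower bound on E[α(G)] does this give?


E[|E(G)|] = C(83, 2)·p = 3403 · (1/498) = 41/6.
E[α(G)] ≥ n − E[|E(G)|] = 83 − 41/6 = 457/6.
Numerically: ≈ 76.16667.
(This is only a lower bound; the true E[α(G)] may be larger.)

E[α(G)] ≥ 457/6 ≈ 76.16667.


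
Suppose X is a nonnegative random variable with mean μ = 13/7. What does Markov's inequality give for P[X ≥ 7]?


μ = E[X] = 13/7, a = 7.
Markov: P[X ≥ 7] ≤ μ/a = (13/7)/7 = 13/49.
Numerically: ≈ 0.265.
(Since a = 7 > μ = 1.857, the bound 13/49 is < 1 and informative.)

P[X ≥ 7] ≤ 13/49 ≈ 0.265.


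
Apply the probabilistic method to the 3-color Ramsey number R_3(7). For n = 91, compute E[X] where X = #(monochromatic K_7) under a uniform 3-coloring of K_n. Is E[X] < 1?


E[X] = C(91, 7) · 3^{1 − 21} = 8093990190 · 3^{−20} = 8093990190/3486784401.
As a reduced fraction: E[X] = 2697996730/1162261467 ≈ 2.321334.
Is E[X] < 1? NO.
Since E[X] ≥ 1, the first-moment bound is inconclusive at n = 91; it does NOT by itself certify R_3(7) > 91.

E[X] = 2697996730/1162261467 ≈ 2.321334; E[X] ≥ 1; first-moment method inconclusive here.


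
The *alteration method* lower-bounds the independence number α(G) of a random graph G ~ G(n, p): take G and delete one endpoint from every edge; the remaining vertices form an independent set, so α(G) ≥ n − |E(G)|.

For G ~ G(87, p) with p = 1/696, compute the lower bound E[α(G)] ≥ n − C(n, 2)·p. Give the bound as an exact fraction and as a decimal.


E[|E(G)|] = C(87, 2)·p = 3741 · (1/696) = 43/8.
E[α(G)] ≥ n − E[|E(G)|] = 87 − 43/8 = 653/8.
Numerically: ≈ 81.625.
(This is only a lower bound; the true E[α(G)] may be larger.)

E[α(G)] ≥ 653/8 ≈ 81.625.


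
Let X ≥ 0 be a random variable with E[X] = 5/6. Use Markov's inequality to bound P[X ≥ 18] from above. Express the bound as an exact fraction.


μ = E[X] = 5/6, a = 18.
Markov: P[X ≥ 18] ≤ μ/a = (5/6)/18 = 5/108.
Numerically: ≈ 0.0463.
(Since a = 18 > μ = 0.8333, the bound 5/108 is < 1 and informative.)

P[X ≥ 18] ≤ 5/108 ≈ 0.0463.


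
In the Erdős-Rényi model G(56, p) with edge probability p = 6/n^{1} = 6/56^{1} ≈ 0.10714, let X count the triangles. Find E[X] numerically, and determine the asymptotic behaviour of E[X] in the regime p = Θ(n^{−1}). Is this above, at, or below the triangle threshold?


Number of potential triangles: C(56, 3) = 27720.
Each occurs with probability p³ ≈ (0.10714)³ ≈ 1.2299563e-03.
By linearity: E[X] = C(56, 3)·p³ ≈ 27720 · 1.2299563e-03 ≈ 34.09439.
Here α = 1, so p = 6/n is exactly at the triangle threshold p ~ 1/n. Asymptotically E[X] → c³/6 = 6³/6 = 36 ≈ 36.00000, a bounded constant. In this regime the triangle count is asymptotically Poisson(c³/6).

E[X] ≈ 34.09439; in regime p = Θ(1/n^{1}) E[X] stays bounded (at the triangle threshold p ~ 1/n).


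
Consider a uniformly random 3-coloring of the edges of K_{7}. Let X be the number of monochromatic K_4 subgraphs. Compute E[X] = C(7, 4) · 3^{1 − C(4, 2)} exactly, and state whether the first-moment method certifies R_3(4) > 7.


E[X] = C(7, 4) · 3^{1 − 6} = 35 · 3^{−5} = 35/243.
As a reduced fraction: E[X] = 35/243 ≈ 0.144.
Is E[X] < 1? YES.
Since E[X] < 1, there exists a 3-coloring of K_{7} with no monochromatic K_4; hence R_3(4) > 7.

E[X] = 35/243 ≈ 0.144; E[X] < 1, so R_3(4) > 7.


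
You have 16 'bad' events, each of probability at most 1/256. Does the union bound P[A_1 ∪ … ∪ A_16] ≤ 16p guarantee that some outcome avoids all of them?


Union bound: P[∪_{i=1}^{16} A_i] ≤ Σ_i P[A_i] ≤ 16·p = 16·(1/256) = 1/16.
Numerically: 1/16 ≈ 0.062.
Is 1/16 < 1? YES.
Since P[∪ A_i] ≤ 1/16 < 1, the complement has P[∩ A_i^c] ≥ 1 − 1/16 = 15/16 > 0, so some outcome avoids every A_i.

16·p = 1/16 ≈ 0.062; existence CERTIFIED by the union bound.


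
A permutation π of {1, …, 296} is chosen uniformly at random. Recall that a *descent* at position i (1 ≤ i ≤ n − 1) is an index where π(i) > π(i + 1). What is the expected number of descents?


Write X = Σ X_I over i = 1, …, 295, with X_I the indicator of one descent.
There are 295 indicators.
For each fixed i, the pair (π(i), π(i+1)) is a uniformly random ordered pair of distinct values from {1, …, 296}; by symmetry P[π(i) > π(i+1)] = 1/2.
By linearity: E[X] = 295 · (1/2) = (296 − 1) · (1/2) = 295/2 ≈ 147.5000.

E[X] = 295/2 = 147.5000.


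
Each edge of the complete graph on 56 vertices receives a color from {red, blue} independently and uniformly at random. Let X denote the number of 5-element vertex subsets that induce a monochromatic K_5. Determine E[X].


Let X = Σ_S X_S over the C(56, 5) = 3819816 subsets S of size 5, where X_S = 1 if the K_5 on S is monochromatic.
For a fixed S, the K_5 on S has C(5, 2) = 10 edges. P[all 10 edges red] = (1/2)^10, and likewise for blue, so P[monochromatic] = 2·(1/2)^10 = 2^{1 − 10} = 1/512.
By linearity of expectation: E[X] = C(56, 5) · 2^{1 − 10} = 3819816 · 1/512 = 477477/64.
Numerically: E[X] ≈ 7460.57812.

E[X] = C(56,5)·2^(1−C(5,2)) = 477477/64 ≈ 7460.57812.


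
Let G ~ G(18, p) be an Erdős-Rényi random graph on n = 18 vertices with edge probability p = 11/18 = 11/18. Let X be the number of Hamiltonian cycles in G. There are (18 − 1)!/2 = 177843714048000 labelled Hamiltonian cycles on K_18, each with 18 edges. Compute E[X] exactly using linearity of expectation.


K_18 has (18 − 1)!/2 = 177843714048000 labelled Hamiltonian cycles.
For each such Hamiltonian cycle H, let X_H = 1 if all 18 edges of H are present in G. Then P[X_H = 1] = p^{18} = (11/18)^{18} = 5559917313492231481/39346408075296537575424.
By linearity: E[X] = Σ_H E[X_H] = 177843714048000 · p^{18} = 177843714048000 · 5559917313492231481/39346408075296537575424 = 82786473808235140223154875/3294258113514384.
Numerically: E[X] ≈ 2.51305e+10.

E[X] = 177843714048000 · (11/18)^{18} = 82786473808235140223154875/3294258113514384 ≈ 2.51305e+10.


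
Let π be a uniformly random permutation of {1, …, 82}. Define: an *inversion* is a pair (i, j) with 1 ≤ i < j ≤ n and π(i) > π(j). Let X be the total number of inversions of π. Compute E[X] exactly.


Write X = Σ X_I over the C(82, 2) = 3321 pairs i < j, with X_I the indicator of one inversion.
There are 3321 indicators.
For each fixed pair i < j, the values π(i) and π(j) are two distinct elements of {1, …, 82} in uniformly random order; by symmetry P[π(i) > π(j)] = 1/2.
By linearity: E[X] = 3321 · (1/2) = C(82, 2) · (1/2) = 3321/2 = 3321/2 ≈ 1660.500000.

E[X] = 3321/2 = 1660.500000.


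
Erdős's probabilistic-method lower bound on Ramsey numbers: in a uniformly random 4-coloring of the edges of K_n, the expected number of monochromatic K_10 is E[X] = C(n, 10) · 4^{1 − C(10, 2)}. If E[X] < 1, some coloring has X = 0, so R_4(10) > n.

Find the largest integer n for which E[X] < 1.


We need C(n, 10) · 4^{1 − 45} < 1, i.e. C(n, 10) < 4^{45 − 1} = 309485009821345068724781056.
Check values of n near the boundary:
  n = 2019: C(2019, 10) = 303322949179835278009229628; 303322949179835278009229628 < 309485009821345068724781056? YES
  n = 2020: C(2020, 10) = 304832018578739931133653656; 304832018578739931133653656 < 309485009821345068724781056? YES
  n = 2021: C(2021, 10) = 306347841644770462864800616; 306347841644770462864800616 < 309485009821345068724781056? YES
  n = 2022: C(2022, 10) = 307870445231474093395937796; 307870445231474093395937796 < 309485009821345068724781056? YES
  n = 2023: C(2023, 10) = 309399856285778485315440716; 309399856285778485315440716 < 309485009821345068724781056? YES
  n = 2024: C(2024, 10) = 310936101848269937576192656; 310936101848269937576192656 < 309485009821345068724781056? NO
  n = 2025: C(2025, 10) = 312479209053472269772600560; 312479209053472269772600560 < 309485009821345068724781056? NO
The largest n with C(n, 10) < 309485009821345068724781056 is n = 2023 (where E[X] = 77349964071444621328860179/77371252455336267181195264 ≈ 0.9997249). Hence R_4(10) > 2023, i.e. R_4(10) ≥ 2024.

Largest n = 2023; hence R_4(10) > 2023.


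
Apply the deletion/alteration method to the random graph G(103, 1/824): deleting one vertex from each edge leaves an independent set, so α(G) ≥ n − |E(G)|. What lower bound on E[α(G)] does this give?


E[|E(G)|] = C(103, 2)·p = 5253 · (1/824) = 51/8.
E[α(G)] ≥ n − E[|E(G)|] = 103 − 51/8 = 773/8.
Numerically: ≈ 96.625.
(This is only a lower bound; the true E[α(G)] may be larger.)

E[α(G)] ≥ 773/8 ≈ 96.625.


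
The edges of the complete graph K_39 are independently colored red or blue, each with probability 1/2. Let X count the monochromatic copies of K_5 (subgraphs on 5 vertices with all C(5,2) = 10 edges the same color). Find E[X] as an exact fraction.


Let X = Σ_S X_S over the C(39, 5) = 575757 subsets S of size 5, where X_S = 1 if the K_5 on S is monochromatic.
For a fixed S, the K_5 on S has C(5, 2) = 10 edges. P[all 10 edges red] = (1/2)^10, and likewise for blue, so P[monochromatic] = 2·(1/2)^10 = 2^{1 − 10} = 1/512.
By linearity of expectation: E[X] = C(39, 5) · 2^{1 − 10} = 575757 · 1/512 = 575757/512.
Numerically: E[X] ≈ 1124.52539.

E[X] = C(39,5)·2^(1−C(5,2)) = 575757/512 ≈ 1124.52539.


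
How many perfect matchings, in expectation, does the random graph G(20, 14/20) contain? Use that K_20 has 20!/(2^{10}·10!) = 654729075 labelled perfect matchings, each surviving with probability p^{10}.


K_20 has 20!/(2^{10}·10!) = 654729075 labelled perfect matchings.
For each such perfect matching H, let X_H = 1 if all 10 edges of H are present in G. Then P[X_H = 1] = p^{10} = (7/10)^{10} = 282475249/10000000000.
By linearity of expectation: E[X] = Σ_H E[X_H] = 654729075 · p^{10} = 654729075 · 282475249/10000000000 = 7397790339526587/400000000.
Numerically: E[X] ≈ 1.84945e+07.

E[X] = 654729075 · (7/10)^{10} = 7397790339526587/400000000 ≈ 1.84945e+07.


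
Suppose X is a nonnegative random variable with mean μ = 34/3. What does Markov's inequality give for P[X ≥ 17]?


μ = E[X] = 34/3, a = 17.
Markov: P[X ≥ 17] ≤ μ/a = (34/3)/17 = 2/3.
Numerically: ≈ 0.666667.
(Since a = 17 > μ = 11.333333, the bound 2/3 is < 1 and informative.)

P[X ≥ 17] ≤ 2/3 ≈ 0.666667.


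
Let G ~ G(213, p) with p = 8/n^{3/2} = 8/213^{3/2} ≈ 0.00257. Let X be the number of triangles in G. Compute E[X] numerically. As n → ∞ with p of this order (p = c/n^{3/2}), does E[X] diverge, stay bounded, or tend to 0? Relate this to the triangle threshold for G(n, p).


Number of potential triangles: C(213, 3) = 1587986.
Each occurs with probability p³ ≈ (0.00257)³ ≈ 1.70436e-08.
By linearity: E[X] = C(213, 3)·p³ ≈ 1587986 · 1.70436e-08 ≈ 0.027.
Since α = 3/2 > 1, p = c/n^{3/2} = o(1/n) is below the triangle threshold p ~ 1/n. Asymptotically E[X] ~ (c³/6)·n^{3(1−α)} = (8³/6)·n^{-1.5} → 0, so by Markov's inequality G has no triangles w.h.p.

E[X] ≈ 0.027; in regime p = Θ(1/n^{3/2}) E[X] tends to 0 (below the triangle threshold p ~ 1/n).


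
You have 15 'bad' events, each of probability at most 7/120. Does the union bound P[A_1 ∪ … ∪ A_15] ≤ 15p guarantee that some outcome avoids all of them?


Union bound: P[∪_{i=1}^{15} A_i] ≤ Σ_i P[A_i] ≤ 15·p = 15·(7/120) = 7/8.
Numerically: 7/8 ≈ 0.87500.
Is 7/8 < 1? YES.
Since P[∪ A_i] ≤ 7/8 < 1, the complement has P[∩ A_i^c] ≥ 1 − 7/8 = 1/8 > 0, so some outcome avoids every A_i.

15·p = 7/8 ≈ 0.87500; existence CERTIFIED by the union bound.


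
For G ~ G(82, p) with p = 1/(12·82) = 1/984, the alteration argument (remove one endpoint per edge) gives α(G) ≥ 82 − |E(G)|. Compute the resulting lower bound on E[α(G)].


E[|E(G)|] = C(82, 2)·p = 3321 · (1/984) = 27/8.
E[α(G)] ≥ n − E[|E(G)|] = 82 − 27/8 = 629/8.
Numerically: ≈ 78.625.
(This is only a lower bound; the true E[α(G)] may be larger.)

E[α(G)] ≥ 629/8 ≈ 78.625.


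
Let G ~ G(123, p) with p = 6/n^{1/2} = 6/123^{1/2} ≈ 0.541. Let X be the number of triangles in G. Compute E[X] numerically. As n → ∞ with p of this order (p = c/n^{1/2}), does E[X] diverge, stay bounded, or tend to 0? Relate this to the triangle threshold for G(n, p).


Number of potential triangles: C(123, 3) = 302621.
Each occurs with probability p³ ≈ (0.541)³ ≈ 1.58342e-01.
By linearity: E[X] = C(123, 3)·p³ ≈ 302621 · 1.58342e-01 ≈ 47917.610.
Since α = 1/2 < 1, p = c/n^{1/2} ≫ 1/n is above the triangle threshold p ~ 1/n. Asymptotically E[X] ~ (c³/6)·n^{3(1−α)} = (6³/6)·n^{1.5} → ∞; triangles are abundant w.h.p.

E[X] ≈ 47917.610; in regime p = Θ(1/n^{1/2}) E[X] diverges (above the triangle threshold p ~ 1/n).


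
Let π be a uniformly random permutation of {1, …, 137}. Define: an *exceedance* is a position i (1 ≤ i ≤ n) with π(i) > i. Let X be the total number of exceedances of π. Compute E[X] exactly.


Write X = Σ_{i=1}^{137} X_i, where X_i = 1_{π(i) > i}.
For each fixed i, π(i) is uniform over {1, …, 137} (marginal of a uniform permutation), so P[π(i) > i] = (n − i)/n. Summing: Σ_{i=1}^{137} (n − i)/n = (0 + 1 + … + 136)/137 = 137(137 − 1)/(2·137) = (137 − 1)/2.
Hence E[X] = Σ_{i=1}^{137} (137 − i)/137 = 68 ≈ 68.0000.

E[X] = 68 = 68.0000.


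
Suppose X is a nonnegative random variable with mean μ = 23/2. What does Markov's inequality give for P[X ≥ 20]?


μ = E[X] = 23/2, a = 20.
Markov: P[X ≥ 20] ≤ μ/a = (23/2)/20 = 23/40.
Numerically: ≈ 0.575000.
(Since a = 20 > μ = 11.500000, the bound 23/40 is < 1 and informative.)

P[X ≥ 20] ≤ 23/40 ≈ 0.575000.


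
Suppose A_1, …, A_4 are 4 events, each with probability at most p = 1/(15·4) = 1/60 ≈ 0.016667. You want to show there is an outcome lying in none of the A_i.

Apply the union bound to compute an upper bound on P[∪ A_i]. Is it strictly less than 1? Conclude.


Union bound: P[∪_{i=1}^{4} A_i] ≤ Σ_i P[A_i] ≤ 4·p = 4·(1/60) = 1/15.
Numerically: 1/15 ≈ 0.066667.
Is 1/15 < 1? YES.
Since P[∪ A_i] ≤ 1/15 < 1, the complement has P[∩ A_i^c] ≥ 1 − 1/15 = 14/15 > 0, so some outcome avoids every A_i.

4·p = 1/15 ≈ 0.066667; existence CERTIFIED by the union bound.


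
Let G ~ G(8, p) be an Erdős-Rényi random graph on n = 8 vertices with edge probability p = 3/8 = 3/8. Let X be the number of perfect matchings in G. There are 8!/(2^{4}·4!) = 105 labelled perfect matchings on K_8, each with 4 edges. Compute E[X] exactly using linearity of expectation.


K_8 has 8!/(2^{4}·4!) = 105 labelled perfect matchings.
For each such perfect matching H, let X_H = 1 if all 4 edges of H are present in G. Then P[X_H = 1] = p^{4} = (3/8)^{4} = 81/4096.
Summing the indicators: E[X] = Σ_H E[X_H] = 105 · p^{4} = 105 · 81/4096 = 8505/4096.
Numerically: E[X] ≈ 2.076.

E[X] = 105 · (3/8)^{4} = 8505/4096 ≈ 2.076.


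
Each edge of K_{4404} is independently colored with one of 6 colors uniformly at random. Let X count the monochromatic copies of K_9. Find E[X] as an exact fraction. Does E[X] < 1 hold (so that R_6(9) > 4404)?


E[X] = C(4404, 9) · 6^{1 − 36} = 1703375445537161676647015880 · 6^{−35} = 1703375445537161676647015880/1719070799748422591028658176.
As a reduced fraction: E[X] = 70973976897381736526958995/71627949989517607959527424 ≈ 0.9909.
Is E[X] < 1? YES.
Since E[X] < 1, there exists a 6-coloring of K_{4404} with no monochromatic K_9; hence R_6(9) > 4404.

E[X] = 70973976897381736526958995/71627949989517607959527424 ≈ 0.9909; E[X] < 1, so R_6(9) > 4404.


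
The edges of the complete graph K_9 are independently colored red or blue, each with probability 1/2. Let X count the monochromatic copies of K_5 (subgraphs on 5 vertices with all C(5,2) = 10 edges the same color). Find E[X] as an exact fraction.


Let X = Σ_S X_S over the C(9, 5) = 126 subsets S of size 5, where X_S = 1 if the K_5 on S is monochromatic.
For a fixed S, the K_5 on S has C(5, 2) = 10 edges. P[all 10 edges red] = (1/2)^10, and likewise for blue, so P[monochromatic] = 2·(1/2)^10 = 2^{1 − 10} = 1/512.
Summing: E[X] = C(9, 5) · 2^{1 − 10} = 126 · 1/512 = 63/256.
Numerically: E[X] ≈ 0.24609.

E[X] = C(9,5)·2^(1−C(5,2)) = 63/256 ≈ 0.24609.


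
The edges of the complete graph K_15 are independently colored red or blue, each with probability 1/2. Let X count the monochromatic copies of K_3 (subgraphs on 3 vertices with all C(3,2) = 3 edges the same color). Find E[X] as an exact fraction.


Let X = Σ_S X_S over the C(15, 3) = 455 subsets S of size 3, where X_S = 1 if the K_3 on S is monochromatic.
For a fixed S, the K_3 on S has C(3, 2) = 3 edges. P[all 3 edges red] = (1/2)^3, and likewise for blue, so P[monochromatic] = 2·(1/2)^3 = 2^{1 − 3} = 1/4.
By linearity of expectation: E[X] = C(15, 3) · 2^{1 − 3} = 455 · 1/4 = 455/4.
Numerically: E[X] ≈ 113.7500.

E[X] = C(15,3)·2^(1−C(3,2)) = 455/4 ≈ 113.7500.


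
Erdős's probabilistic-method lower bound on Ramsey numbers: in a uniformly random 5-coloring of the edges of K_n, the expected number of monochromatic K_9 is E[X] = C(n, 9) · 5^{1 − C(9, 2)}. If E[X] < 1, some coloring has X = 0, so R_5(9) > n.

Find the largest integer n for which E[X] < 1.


We need C(n, 9) · 5^{1 − 36} < 1, i.e. C(n, 9) < 5^{36 − 1} = 2910383045673370361328125.
Check values of n near the boundary:
  n = 2170: C(2170, 9) = 2891746779868845075610510; 2891746779868845075610510 < 2910383045673370361328125? YES
  n = 2171: C(2171, 9) = 2903784578674959601827205; 2903784578674959601827205 < 2910383045673370361328125? YES
  n = 2172: C(2172, 9) = 2915866900084148060642020; 2915866900084148060642020 < 2910383045673370361328125? NO
  n = 2173: C(2173, 9) = 2927993888115921319674265; 2927993888115921319674265 < 2910383045673370361328125? NO
The largest n with C(n, 9) < 2910383045673370361328125 is n = 2171 (where E[X] = 580756915734991920365441/582076609134674072265625 ≈ 0.998). Hence R_5(9) > 2171, i.e. R_5(9) ≥ 2172.

Largest n = 2171; hence R_5(9) > 2171.


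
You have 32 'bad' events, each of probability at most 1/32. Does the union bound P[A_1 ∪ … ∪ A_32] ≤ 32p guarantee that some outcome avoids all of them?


Union bound: P[∪_{i=1}^{32} A_i] ≤ Σ_i P[A_i] ≤ 32·p = 32·(1/32) = 1.
Numerically: 1 ≈ 1.0000000.
Is 1 < 1? NO.
Since the bound 1 is ≥ 1, the union bound is uninformative here; it does NOT by itself certify existence.

32·p = 1 ≈ 1.0000000; existence NOT certified by the union bound.


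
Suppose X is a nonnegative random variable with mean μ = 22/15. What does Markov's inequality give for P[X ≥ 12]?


μ = E[X] = 22/15, a = 12.
Markov: P[X ≥ 12] ≤ μ/a = (22/15)/12 = 11/90.
Numerically: ≈ 0.12222.
(Since a = 12 > μ = 1.46667, the bound 11/90 is < 1 and informative.)

P[X ≥ 12] ≤ 11/90 ≈ 0.12222.


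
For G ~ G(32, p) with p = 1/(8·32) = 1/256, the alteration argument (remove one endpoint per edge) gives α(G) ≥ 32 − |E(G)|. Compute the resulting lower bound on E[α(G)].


E[|E(G)|] = C(32, 2)·p = 496 · (1/256) = 31/16.
E[α(G)] ≥ n − E[|E(G)|] = 32 − 31/16 = 481/16.
Numerically: ≈ 30.0625.
(This is only a lower bound; the true E[α(G)] may be larger.)

E[α(G)] ≥ 481/16 ≈ 30.0625.


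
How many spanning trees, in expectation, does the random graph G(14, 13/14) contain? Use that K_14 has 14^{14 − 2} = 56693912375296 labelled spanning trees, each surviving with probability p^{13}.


K_14 has 14^{14 − 2} = 56693912375296 labelled spanning trees.
For each such spanning tree H, let X_H = 1 if all 13 edges of H are present in G. Then P[X_H = 1] = p^{13} = (13/14)^{13} = 302875106592253/793714773254144.
By linearity: E[X] = Σ_H E[X_H] = 56693912375296 · p^{13} = 56693912375296 · 302875106592253/793714773254144 = 302875106592253/14.
Numerically: E[X] ≈ 2.1634e+13.

E[X] = 56693912375296 · (13/14)^{13} = 302875106592253/14 ≈ 2.1634e+13.


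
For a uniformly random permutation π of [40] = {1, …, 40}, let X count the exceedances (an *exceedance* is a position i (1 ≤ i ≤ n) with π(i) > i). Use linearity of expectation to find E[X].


Write X = Σ_{i=1}^{40} X_i, where X_i = 1_{π(i) > i}.
For each fixed i, π(i) is uniform over {1, …, 40} (marginal of a uniform permutation), so P[π(i) > i] = (n − i)/n. Summing: Σ_{i=1}^{40} (n − i)/n = (0 + 1 + … + 39)/40 = 40(40 − 1)/(2·40) = (40 − 1)/2.
Hence E[X] = Σ_{i=1}^{40} (40 − i)/40 = 39/2 ≈ 19.500000.

E[X] = 39/2 = 19.500000.


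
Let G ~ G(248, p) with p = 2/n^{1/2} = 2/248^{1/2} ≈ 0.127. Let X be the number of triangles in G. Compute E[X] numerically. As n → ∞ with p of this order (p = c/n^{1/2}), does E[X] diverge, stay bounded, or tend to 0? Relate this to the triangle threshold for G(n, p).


Number of potential triangles: C(248, 3) = 2511496.
Each occurs with probability p³ ≈ (0.127)³ ≈ 2.04838915e-03.
By linearity: E[X] = C(248, 3)·p³ ≈ 2511496 · 2.04838915e-03 ≈ 5144.521145.
Since α = 1/2 < 1, p = c/n^{1/2} ≫ 1/n is above the triangle threshold p ~ 1/n. Asymptotically E[X] ~ (c³/6)·n^{3(1−α)} = (2³/6)·n^{1.5} → ∞; triangles are abundant w.h.p.

E[X] ≈ 5144.521145; in regime p = Θ(1/n^{1/2}) E[X] diverges (above the triangle threshold p ~ 1/n).


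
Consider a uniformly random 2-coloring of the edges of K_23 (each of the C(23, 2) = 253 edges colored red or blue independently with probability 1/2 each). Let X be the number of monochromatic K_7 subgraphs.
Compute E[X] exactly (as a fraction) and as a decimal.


Let X = Σ_S X_S over the C(23, 7) = 245157 subsets S of size 7, where X_S = 1 if the K_7 on S is monochromatic.
For a fixed S, the K_7 on S has C(7, 2) = 21 edges. P[all 21 edges red] = (1/2)^21, and likewise for blue, so P[monochromatic] = 2·(1/2)^21 = 2^{1 − 21} = 1/1048576.
Summing: E[X] = C(23, 7) · 2^{1 − 21} = 245157 · 1/1048576 = 245157/1048576.
Numerically: E[X] ≈ 0.2338.

E[X] = C(23,7)·2^(1−C(7,2)) = 245157/1048576 ≈ 0.2338.


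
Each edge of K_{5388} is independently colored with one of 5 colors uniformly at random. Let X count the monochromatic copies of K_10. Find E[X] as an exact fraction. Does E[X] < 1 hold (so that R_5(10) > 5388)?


E[X] = C(5388, 10) · 5^{1 − 45} = 5634865093375880654852250419586 · 5^{−44} = 5634865093375880654852250419586/5684341886080801486968994140625.
As a reduced fraction: E[X] = 5634865093375880654852250419586/5684341886080801486968994140625 ≈ 0.9912960.
Is E[X] < 1? YES.
Since E[X] < 1, there exists a 5-coloring of K_{5388} with no monochromatic K_10; hence R_5(10) > 5388.

E[X] = 5634865093375880654852250419586/5684341886080801486968994140625 ≈ 0.9912960; E[X] < 1, so R_5(10) > 5388.
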